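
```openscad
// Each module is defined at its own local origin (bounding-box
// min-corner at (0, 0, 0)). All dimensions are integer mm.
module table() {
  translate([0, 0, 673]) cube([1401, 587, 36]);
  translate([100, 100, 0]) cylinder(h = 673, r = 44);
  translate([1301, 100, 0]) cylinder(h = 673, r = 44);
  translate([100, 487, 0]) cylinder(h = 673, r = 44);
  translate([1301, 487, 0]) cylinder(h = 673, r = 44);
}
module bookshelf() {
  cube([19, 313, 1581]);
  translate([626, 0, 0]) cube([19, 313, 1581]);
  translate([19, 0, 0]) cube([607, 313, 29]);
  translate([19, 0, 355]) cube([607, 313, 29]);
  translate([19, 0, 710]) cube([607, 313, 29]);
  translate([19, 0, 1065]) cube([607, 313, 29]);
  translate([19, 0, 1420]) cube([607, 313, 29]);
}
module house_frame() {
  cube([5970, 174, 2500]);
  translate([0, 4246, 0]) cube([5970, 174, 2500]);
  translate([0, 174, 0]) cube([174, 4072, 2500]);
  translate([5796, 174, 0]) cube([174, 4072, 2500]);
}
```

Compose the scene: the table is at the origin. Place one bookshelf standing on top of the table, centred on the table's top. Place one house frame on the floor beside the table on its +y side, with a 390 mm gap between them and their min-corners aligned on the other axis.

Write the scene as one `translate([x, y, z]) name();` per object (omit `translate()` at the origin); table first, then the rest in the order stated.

table();
translate([378, 137, 709]) bookshelf();
translate([0, 977, 0]) house_frame();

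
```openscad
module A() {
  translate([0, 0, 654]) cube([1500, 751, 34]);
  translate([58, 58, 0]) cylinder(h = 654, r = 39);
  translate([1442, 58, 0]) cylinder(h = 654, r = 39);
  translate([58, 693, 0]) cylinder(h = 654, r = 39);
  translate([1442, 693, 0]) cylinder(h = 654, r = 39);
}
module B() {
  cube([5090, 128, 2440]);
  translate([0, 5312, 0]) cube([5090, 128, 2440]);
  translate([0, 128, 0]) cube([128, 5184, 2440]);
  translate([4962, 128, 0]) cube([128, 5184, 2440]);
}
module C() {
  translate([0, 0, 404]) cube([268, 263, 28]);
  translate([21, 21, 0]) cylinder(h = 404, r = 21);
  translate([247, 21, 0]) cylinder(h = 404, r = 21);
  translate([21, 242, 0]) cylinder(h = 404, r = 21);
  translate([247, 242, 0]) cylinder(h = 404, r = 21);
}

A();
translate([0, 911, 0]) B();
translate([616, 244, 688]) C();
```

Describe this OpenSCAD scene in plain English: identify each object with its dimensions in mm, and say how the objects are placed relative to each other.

A is a table: top 1500 mm (x) × 751 mm (y), 34 mm thick, upper face at z = 688 mm, on four round legs of 78 mm diameter, each leg's bounding box inset 19 mm from the nearest pair of top edges, running from z = 0 to the bottom of the top.

B is the wall frame of a small rectangular building: four walls, each 2440 mm tall and 128 mm thick, enclosing a footprint 5090 mm (x) by 5440 mm (y) outside-to-outside, with no floor or roof. The front and back walls (the −y and +y sides) span the full width; the two side walls fit between them.

C is a four-legged stool. The seat is a 268×263×28 mm slab whose top surface is at z = 432 mm; four round legs, each 42 mm in diameter, run from the floor (z = 0) to the underside of the seat, each leg's axis is inset half a diameter from the nearest pair of seat edges (so the leg's bounding box is flush with the corner).

The house frame is on the floor beside the table on its +y side. The stool is on top of the table, centred.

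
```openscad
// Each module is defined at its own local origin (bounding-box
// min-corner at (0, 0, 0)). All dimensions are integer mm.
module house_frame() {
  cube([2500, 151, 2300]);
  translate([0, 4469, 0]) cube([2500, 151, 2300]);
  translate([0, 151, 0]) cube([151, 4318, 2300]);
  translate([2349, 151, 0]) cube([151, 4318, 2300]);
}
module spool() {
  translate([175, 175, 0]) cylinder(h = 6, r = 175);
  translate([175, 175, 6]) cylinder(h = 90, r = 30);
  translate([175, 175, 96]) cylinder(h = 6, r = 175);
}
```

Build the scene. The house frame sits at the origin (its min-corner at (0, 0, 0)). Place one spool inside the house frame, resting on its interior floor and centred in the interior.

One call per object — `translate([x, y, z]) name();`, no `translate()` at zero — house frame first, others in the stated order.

house_frame();
translate([1075, 2135, 0]) spool();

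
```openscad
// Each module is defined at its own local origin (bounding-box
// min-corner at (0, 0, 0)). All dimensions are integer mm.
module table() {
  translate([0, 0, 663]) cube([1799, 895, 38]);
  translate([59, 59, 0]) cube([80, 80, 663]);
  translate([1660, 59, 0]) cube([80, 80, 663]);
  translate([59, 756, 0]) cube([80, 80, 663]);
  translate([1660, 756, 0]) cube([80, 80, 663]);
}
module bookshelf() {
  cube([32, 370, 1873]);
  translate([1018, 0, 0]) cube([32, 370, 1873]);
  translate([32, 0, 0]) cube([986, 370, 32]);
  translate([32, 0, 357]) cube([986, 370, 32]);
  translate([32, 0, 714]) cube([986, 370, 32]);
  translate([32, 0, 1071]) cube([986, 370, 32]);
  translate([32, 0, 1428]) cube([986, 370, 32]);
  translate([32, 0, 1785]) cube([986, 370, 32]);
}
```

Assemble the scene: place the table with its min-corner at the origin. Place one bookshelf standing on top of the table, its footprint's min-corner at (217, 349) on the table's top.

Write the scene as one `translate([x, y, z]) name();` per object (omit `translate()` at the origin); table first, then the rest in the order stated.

table();
translate([217, 349, 701]) bookshelf();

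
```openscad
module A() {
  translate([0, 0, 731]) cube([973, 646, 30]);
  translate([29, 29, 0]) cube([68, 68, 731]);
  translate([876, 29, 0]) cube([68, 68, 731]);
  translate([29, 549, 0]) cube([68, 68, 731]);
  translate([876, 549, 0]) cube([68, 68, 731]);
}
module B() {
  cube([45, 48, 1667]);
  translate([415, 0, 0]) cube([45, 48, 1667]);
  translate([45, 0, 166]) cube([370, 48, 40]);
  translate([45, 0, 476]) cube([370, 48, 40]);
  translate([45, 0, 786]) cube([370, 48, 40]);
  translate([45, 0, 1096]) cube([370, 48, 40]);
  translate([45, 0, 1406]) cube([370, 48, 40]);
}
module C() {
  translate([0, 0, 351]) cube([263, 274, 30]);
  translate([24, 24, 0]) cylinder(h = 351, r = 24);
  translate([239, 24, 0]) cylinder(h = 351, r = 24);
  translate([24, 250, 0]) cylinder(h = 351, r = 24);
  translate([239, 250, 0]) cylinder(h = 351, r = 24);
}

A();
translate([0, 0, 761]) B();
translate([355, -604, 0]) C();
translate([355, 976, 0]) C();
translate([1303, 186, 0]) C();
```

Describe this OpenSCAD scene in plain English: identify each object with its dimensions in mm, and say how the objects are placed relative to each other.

A is a rectangular dining table. The top is 973×646×30 mm with its upper surface at z = 761 mm. It stands on four 68×68 mm square legs, each inset 29 mm from the nearest pair of top edges, running from the floor to the underside of the top.

B is a wooden ladder with two side rails of 45×48 mm section and 1667 mm height, set 460 mm apart overall. Between them run 5 rectangular rungs (48 mm deep, 40 mm thick), front faces flush with the rails' −y face. The bottom of the first rung is 166 mm above the floor and each subsequent rung is 310 mm higher than the one below.

C is a simple wooden stool: a rectangular seat 263 mm (x) by 274 mm (y), 30 mm thick, top face at z = 381 mm, on four round legs, each 48 mm in diameter. The legs rest on z = 0, each leg's axis is inset half a diameter from the nearest pair of seat edges (so the leg's bounding box is flush with the corner).

The ladder is on top of the table. Three stools sit around the table at the −y, +y, +x sides.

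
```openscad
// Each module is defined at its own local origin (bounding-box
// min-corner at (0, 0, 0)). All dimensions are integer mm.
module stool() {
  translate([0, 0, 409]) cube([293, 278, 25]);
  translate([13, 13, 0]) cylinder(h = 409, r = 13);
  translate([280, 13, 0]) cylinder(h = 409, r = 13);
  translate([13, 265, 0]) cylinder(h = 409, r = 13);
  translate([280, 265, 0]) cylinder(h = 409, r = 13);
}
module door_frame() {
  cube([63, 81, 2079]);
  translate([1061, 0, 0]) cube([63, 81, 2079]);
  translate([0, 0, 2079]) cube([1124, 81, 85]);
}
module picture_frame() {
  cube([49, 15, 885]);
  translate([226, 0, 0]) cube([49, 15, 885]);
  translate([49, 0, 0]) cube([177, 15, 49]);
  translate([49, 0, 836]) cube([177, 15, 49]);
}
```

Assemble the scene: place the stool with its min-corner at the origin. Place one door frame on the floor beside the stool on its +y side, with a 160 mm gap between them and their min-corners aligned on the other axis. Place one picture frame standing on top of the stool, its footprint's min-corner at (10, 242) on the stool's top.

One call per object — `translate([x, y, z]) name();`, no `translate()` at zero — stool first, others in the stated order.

stool();
translate([0, 438, 0]) door_frame();
translate([10, 242, 434]) picture_frame();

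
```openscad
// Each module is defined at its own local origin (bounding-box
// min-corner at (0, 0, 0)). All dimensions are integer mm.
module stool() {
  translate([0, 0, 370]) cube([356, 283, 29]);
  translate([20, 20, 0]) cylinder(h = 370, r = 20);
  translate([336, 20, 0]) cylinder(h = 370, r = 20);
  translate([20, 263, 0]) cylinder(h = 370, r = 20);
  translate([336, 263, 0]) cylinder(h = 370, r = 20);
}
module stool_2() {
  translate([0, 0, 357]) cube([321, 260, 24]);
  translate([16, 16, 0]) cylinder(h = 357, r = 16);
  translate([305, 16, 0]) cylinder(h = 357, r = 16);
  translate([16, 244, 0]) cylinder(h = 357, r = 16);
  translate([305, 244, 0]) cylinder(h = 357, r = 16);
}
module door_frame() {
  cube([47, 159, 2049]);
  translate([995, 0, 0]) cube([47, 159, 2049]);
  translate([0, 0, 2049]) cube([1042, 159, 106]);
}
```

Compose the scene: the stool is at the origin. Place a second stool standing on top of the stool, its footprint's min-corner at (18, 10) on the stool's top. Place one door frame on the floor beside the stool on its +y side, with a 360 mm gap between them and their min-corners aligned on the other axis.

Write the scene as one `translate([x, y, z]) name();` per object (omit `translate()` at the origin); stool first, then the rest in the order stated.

stool();
translate([18, 10, 399]) stool_2();
translate([0, 643, 0]) door_frame();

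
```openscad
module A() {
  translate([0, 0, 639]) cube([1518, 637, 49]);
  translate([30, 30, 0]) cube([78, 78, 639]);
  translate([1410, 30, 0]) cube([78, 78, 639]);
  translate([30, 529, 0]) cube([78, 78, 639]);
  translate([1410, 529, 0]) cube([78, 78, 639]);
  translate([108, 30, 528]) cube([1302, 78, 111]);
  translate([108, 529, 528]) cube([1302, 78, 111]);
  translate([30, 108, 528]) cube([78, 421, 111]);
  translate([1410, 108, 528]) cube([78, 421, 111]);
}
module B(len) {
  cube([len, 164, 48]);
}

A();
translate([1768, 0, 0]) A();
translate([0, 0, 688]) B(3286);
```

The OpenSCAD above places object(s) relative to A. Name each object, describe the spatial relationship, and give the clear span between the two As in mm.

Second table starts at x = 1768; first ends at x = 1518; clear span = 1768 − 1518 = 250 mm.

A is a table. B is a beam. A beam spans the tops of two tables. The clear span between the two tables is 250 mm.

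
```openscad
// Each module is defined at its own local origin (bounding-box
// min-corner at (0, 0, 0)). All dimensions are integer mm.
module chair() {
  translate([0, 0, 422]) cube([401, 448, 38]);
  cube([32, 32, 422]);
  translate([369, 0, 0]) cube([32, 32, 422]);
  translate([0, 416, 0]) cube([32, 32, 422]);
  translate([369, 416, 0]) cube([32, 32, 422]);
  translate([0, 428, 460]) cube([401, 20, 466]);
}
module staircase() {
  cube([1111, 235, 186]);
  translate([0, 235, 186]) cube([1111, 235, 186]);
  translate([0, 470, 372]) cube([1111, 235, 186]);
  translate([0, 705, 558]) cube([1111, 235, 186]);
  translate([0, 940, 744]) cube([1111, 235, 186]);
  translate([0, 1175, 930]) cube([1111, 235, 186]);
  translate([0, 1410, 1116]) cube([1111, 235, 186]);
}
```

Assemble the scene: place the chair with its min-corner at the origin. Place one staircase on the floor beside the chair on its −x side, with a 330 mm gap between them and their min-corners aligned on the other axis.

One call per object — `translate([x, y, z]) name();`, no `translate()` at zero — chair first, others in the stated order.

chair();
translate([-1441, 0, 0]) staircase();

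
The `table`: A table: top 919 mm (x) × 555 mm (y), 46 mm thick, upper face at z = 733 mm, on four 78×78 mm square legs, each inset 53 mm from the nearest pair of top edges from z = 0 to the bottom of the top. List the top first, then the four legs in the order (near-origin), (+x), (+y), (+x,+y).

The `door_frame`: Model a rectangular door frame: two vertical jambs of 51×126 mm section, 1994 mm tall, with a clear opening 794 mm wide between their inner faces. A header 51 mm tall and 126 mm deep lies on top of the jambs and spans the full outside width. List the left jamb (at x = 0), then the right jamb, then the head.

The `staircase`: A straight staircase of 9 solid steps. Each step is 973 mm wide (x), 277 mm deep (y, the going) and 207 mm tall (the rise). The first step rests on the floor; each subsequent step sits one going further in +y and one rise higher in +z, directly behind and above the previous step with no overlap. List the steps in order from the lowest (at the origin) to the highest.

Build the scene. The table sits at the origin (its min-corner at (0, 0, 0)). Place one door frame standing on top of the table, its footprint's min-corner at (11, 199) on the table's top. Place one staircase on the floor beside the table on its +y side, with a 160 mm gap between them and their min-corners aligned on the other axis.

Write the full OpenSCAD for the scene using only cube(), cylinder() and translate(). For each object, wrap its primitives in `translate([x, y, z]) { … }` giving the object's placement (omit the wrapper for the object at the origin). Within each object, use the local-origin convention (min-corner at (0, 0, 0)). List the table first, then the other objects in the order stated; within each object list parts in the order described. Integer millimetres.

translate([0, 0, 687]) cube([919, 555, 46]);
translate([53, 53, 0]) cube([78, 78, 687]);
translate([788, 53, 0]) cube([78, 78, 687]);
translate([53, 424, 0]) cube([78, 78, 687]);
translate([788, 424, 0]) cube([78, 78, 687]);
translate([11, 199, 733]) {
  cube([51, 126, 1994]);
  translate([845, 0, 0]) cube([51, 126, 1994]);
  translate([0, 0, 1994]) cube([896, 126, 51]);
}
translate([0, 715, 0]) {
  cube([973, 277, 207]);
  translate([0, 277, 207]) cube([973, 277, 207]);
  translate([0, 554, 414]) cube([973, 277, 207]);
  translate([0, 831, 621]) cube([973, 277, 207]);
  translate([0, 1108, 828]) cube([973, 277, 207]);
  translate([0, 1385, 1035]) cube([973, 277, 207]);
  translate([0, 1662, 1242]) cube([973, 277, 207]);
  translate([0, 1939, 1449]) cube([973, 277, 207]);
  translate([0, 2216, 1656]) cube([973, 277, 207]);
}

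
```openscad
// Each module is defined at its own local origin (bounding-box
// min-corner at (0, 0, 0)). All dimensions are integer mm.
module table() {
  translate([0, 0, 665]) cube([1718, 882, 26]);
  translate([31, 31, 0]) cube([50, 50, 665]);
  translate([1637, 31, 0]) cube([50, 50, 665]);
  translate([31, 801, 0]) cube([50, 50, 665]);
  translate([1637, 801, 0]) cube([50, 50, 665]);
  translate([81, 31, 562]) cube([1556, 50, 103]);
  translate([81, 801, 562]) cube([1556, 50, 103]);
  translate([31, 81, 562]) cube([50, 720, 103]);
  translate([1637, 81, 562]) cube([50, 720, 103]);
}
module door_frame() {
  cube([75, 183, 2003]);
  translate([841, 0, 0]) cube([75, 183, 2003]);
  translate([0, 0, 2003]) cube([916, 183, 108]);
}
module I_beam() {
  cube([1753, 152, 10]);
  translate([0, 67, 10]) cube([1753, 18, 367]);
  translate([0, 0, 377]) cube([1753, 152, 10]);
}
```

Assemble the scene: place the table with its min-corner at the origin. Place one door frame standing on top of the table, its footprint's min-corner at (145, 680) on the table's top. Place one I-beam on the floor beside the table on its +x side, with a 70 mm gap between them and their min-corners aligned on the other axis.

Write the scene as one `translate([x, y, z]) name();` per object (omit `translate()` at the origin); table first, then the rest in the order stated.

table();
translate([145, 680, 691]) door_frame();
translate([1788, 0, 0]) I_beam();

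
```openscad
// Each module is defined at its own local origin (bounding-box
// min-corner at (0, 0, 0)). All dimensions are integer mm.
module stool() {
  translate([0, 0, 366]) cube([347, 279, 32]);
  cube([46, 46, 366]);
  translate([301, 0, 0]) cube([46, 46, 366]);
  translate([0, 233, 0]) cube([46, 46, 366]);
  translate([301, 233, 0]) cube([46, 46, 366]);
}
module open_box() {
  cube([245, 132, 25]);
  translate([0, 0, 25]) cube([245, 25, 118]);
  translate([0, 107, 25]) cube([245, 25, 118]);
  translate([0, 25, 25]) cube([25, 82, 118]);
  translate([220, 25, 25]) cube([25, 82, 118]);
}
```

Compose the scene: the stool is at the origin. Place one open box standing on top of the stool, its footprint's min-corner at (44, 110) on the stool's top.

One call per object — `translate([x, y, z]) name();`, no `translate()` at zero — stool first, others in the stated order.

stool();
translate([44, 110, 398]) open_box();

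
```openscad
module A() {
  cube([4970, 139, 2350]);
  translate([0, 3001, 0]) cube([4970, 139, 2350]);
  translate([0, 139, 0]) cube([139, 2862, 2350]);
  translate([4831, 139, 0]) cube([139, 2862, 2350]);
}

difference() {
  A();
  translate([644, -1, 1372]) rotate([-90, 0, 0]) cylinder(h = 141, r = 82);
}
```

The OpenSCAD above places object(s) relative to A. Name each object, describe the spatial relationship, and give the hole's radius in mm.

A is a house frame. The house frame has a circular hole through its front wall. The hole's radius is 82 mm.

The subtracted cylinder has r = 82 mm.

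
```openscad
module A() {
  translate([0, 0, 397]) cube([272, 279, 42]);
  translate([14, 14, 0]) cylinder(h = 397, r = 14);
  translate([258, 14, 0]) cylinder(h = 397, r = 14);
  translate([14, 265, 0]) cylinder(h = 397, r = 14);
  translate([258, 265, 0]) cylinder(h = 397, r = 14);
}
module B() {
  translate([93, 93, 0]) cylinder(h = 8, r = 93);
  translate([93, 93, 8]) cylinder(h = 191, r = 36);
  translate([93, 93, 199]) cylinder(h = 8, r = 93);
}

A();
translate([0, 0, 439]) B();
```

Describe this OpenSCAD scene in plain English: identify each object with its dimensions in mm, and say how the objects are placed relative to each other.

A is a simple wooden stool: a rectangular seat 272 mm (x) by 279 mm (y), 42 mm thick, top face at z = 439 mm, on four round legs, each 28 mm in diameter. The legs rest on z = 0, each leg's axis is inset half a diameter from the nearest pair of seat edges (so the leg's bounding box is flush with the corner).

B is a spool: two coaxial disc flanges of radius 93 mm and thickness 8 mm, joined by a core cylinder of radius 36 mm and height 191 mm. The lower flange rests on z = 0 and the three cylinders share a vertical axis.

The spool is on top of the stool.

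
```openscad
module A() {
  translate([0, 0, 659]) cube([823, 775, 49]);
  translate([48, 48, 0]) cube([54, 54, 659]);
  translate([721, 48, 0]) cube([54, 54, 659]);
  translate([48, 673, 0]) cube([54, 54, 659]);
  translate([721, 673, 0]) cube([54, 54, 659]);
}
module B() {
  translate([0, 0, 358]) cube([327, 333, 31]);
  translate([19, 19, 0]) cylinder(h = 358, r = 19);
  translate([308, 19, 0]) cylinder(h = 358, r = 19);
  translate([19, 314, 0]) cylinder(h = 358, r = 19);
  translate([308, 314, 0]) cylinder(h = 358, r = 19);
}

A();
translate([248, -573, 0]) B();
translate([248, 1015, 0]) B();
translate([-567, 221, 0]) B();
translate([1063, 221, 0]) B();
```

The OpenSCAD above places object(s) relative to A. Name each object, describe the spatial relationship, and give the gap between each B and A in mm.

Each stool's nearest face is 240 mm from the table's bounding box.

A is a table. B is a stool. Four stools sit around the table at the −y, +y, −x, +x sides. The gap between each stool and the table is 240 mm.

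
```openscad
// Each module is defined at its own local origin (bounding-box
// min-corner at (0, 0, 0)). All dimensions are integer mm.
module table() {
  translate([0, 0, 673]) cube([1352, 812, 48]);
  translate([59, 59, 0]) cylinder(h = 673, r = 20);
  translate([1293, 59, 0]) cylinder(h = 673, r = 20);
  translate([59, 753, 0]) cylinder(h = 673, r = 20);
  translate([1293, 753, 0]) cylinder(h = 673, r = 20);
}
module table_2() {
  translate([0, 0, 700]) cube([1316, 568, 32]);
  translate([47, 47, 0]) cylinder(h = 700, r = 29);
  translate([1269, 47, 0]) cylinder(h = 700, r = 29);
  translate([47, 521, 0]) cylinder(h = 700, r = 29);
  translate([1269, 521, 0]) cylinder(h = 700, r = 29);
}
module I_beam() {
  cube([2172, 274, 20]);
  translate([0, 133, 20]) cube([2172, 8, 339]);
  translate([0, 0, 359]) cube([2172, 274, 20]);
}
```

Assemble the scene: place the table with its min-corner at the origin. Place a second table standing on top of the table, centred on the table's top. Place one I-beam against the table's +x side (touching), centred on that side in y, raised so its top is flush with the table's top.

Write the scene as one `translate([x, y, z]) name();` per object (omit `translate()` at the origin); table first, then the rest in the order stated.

table();
translate([18, 122, 721]) table_2();
translate([1352, 269, 342]) I_beam();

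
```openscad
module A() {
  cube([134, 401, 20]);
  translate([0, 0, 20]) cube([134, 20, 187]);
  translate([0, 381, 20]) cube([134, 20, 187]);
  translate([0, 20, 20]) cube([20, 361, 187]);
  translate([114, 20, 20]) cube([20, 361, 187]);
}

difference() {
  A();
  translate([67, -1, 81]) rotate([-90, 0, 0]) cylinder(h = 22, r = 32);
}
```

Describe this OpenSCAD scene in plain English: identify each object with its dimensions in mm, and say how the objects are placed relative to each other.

A is an open storage box with external size 134×401×207 mm and wall thickness 20 mm (the base is also 20 mm thick). The base covers the whole footprint; the four walls stand on the base, with the y-facing walls full-width and the x-facing walls fitting between their inner faces.

The open box has a circular hole of radius 32 mm through its front wall, centred at (x = 67, z = 81).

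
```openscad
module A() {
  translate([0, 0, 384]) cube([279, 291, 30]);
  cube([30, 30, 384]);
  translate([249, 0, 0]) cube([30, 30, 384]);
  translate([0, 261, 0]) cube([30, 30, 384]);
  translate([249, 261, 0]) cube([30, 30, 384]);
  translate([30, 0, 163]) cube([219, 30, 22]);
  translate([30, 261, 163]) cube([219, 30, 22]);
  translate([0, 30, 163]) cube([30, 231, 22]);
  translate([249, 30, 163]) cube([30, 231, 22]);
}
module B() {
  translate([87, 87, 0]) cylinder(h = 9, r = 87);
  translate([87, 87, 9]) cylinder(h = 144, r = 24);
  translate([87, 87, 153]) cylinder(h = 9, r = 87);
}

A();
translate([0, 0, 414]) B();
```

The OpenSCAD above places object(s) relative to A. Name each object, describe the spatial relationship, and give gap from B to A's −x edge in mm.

The spool's min-x is at 0; the stool's min-x is 0; gap = 0 mm.

A is a stool. B is a spool. The spool is on top of the stool. The gap from the spool to the stool's −x edge is 0 mm.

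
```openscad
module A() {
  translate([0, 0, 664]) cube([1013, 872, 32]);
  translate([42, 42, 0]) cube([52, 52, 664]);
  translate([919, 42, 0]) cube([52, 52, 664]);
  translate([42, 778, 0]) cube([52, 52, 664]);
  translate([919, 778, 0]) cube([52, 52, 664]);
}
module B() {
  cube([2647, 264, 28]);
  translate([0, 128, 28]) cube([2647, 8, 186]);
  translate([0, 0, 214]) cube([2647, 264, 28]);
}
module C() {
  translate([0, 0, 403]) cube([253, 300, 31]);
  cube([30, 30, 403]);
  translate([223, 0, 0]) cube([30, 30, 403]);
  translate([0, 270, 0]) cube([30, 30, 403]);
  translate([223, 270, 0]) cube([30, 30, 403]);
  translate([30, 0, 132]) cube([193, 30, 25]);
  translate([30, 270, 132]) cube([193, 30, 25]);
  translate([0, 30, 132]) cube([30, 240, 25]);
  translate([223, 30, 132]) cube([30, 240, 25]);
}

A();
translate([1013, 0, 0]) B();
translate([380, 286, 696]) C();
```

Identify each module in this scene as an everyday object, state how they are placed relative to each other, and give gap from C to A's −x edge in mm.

A is a table. B is an I-beam. C is a stool. The I-beam is against the table's +x side, with their −y faces flush. The stool is on top of the table, centred. The gap from the stool to the table's −x edge is 380 mm.

The stool's min-x is at 380; the table's min-x is 0; gap = 380 mm.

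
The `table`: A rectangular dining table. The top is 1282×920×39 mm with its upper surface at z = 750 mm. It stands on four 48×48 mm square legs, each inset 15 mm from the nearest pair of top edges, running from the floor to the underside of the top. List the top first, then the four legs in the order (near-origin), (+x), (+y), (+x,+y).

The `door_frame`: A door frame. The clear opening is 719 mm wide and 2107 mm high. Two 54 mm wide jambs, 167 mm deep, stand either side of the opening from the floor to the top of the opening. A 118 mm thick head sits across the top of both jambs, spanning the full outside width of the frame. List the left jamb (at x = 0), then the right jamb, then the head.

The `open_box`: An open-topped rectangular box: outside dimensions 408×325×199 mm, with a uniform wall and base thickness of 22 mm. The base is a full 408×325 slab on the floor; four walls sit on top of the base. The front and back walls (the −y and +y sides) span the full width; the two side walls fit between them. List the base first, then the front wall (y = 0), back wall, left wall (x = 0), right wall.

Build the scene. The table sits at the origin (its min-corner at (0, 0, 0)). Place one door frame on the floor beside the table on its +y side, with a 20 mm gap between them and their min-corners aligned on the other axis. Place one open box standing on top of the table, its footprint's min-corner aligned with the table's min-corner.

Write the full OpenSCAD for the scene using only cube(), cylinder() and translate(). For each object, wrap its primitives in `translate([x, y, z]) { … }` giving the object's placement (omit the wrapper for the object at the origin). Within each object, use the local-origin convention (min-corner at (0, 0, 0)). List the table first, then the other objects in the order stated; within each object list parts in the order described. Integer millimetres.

translate([0, 0, 711]) cube([1282, 920, 39]);
translate([15, 15, 0]) cube([48, 48, 711]);
translate([1219, 15, 0]) cube([48, 48, 711]);
translate([15, 857, 0]) cube([48, 48, 711]);
translate([1219, 857, 0]) cube([48, 48, 711]);
translate([0, 940, 0]) {
  cube([54, 167, 2107]);
  translate([773, 0, 0]) cube([54, 167, 2107]);
  translate([0, 0, 2107]) cube([827, 167, 118]);
}
translate([0, 0, 750]) {
  cube([408, 325, 22]);
  translate([0, 0, 22]) cube([408, 22, 177]);
  translate([0, 303, 22]) cube([408, 22, 177]);
  translate([0, 22, 22]) cube([22, 281, 177]);
  translate([386, 22, 22]) cube([22, 281, 177]);
}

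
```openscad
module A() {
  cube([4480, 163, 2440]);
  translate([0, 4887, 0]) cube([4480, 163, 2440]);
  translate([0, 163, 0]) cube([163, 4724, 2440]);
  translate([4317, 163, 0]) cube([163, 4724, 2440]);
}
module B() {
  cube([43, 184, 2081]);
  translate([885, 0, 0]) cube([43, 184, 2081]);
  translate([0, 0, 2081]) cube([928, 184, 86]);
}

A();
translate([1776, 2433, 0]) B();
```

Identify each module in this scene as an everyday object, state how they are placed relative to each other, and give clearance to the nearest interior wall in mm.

Clearances: x = 1613, y = 2270; minimum 1613 mm.

A is a house frame. B is a door frame. The door frame sits inside the house frame, centred. The clearance to the nearest interior wall is 1613 mm.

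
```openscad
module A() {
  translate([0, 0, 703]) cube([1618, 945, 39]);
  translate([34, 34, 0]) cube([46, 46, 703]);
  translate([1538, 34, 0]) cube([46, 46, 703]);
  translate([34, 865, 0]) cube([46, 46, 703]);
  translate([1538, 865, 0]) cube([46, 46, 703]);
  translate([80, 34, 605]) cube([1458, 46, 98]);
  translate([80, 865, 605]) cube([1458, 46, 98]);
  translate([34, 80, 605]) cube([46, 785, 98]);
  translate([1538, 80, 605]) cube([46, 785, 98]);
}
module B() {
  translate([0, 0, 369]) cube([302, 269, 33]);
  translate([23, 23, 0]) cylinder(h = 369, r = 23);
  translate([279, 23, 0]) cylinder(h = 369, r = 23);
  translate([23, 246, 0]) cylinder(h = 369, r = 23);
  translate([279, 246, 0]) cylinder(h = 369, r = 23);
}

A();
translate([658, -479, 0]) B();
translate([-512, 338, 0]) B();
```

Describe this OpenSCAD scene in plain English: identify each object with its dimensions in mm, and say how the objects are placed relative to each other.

A is a table with a 1618×945 mm rectangular top, 39 mm thick, top surface at z = 742 mm, supported by four 46×46 mm square legs, each inset 34 mm from the nearest pair of top edges, running from the floor. Four apron rails, 46 mm thick and 98 mm tall, run between adjacent legs with their top edges flush with the underside of the top and their outer faces flush with the legs' outer faces.

B is a four-legged stool. The seat is a 302×269×33 mm slab whose top surface is at z = 402 mm; four round legs, each 46 mm in diameter, run from the floor (z = 0) to the underside of the seat, each leg's axis is inset half a diameter from the nearest pair of seat edges (so the leg's bounding box is flush with the corner).

Two stools sit around the table at the −y, −x sides.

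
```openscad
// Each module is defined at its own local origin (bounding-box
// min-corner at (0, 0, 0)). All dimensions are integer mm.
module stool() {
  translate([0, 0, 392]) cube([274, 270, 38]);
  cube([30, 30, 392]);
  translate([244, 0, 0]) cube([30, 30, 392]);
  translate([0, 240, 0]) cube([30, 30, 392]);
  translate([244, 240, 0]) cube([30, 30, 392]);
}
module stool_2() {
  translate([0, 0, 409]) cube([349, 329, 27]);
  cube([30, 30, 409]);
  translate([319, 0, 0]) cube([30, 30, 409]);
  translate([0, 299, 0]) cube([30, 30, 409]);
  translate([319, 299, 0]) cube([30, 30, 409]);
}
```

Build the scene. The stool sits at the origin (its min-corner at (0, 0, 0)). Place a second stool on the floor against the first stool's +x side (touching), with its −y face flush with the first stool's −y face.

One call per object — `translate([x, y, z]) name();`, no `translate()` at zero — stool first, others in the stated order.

stool();
translate([274, 0, 0]) stool_2();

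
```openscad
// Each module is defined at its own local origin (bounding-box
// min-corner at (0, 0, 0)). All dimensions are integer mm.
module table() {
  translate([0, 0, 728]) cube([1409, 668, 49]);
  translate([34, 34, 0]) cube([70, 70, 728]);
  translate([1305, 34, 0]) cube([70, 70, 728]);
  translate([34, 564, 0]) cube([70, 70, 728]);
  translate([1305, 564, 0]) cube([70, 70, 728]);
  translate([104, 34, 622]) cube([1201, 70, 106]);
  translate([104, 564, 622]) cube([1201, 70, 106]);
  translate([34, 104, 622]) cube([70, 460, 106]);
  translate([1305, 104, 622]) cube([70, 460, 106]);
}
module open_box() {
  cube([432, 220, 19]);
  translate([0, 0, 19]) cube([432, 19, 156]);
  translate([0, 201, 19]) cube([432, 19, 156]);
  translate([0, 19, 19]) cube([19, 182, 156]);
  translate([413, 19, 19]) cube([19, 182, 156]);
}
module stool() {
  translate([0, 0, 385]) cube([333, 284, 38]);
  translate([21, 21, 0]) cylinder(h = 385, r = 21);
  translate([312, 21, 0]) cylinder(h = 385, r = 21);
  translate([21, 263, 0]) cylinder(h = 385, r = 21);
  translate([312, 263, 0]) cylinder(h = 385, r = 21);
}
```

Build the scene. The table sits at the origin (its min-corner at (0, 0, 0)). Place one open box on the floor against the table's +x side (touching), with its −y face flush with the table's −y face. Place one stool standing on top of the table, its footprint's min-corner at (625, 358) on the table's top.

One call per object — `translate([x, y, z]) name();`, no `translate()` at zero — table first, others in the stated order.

table();
translate([1409, 0, 0]) open_box();
translate([625, 358, 777]) stool();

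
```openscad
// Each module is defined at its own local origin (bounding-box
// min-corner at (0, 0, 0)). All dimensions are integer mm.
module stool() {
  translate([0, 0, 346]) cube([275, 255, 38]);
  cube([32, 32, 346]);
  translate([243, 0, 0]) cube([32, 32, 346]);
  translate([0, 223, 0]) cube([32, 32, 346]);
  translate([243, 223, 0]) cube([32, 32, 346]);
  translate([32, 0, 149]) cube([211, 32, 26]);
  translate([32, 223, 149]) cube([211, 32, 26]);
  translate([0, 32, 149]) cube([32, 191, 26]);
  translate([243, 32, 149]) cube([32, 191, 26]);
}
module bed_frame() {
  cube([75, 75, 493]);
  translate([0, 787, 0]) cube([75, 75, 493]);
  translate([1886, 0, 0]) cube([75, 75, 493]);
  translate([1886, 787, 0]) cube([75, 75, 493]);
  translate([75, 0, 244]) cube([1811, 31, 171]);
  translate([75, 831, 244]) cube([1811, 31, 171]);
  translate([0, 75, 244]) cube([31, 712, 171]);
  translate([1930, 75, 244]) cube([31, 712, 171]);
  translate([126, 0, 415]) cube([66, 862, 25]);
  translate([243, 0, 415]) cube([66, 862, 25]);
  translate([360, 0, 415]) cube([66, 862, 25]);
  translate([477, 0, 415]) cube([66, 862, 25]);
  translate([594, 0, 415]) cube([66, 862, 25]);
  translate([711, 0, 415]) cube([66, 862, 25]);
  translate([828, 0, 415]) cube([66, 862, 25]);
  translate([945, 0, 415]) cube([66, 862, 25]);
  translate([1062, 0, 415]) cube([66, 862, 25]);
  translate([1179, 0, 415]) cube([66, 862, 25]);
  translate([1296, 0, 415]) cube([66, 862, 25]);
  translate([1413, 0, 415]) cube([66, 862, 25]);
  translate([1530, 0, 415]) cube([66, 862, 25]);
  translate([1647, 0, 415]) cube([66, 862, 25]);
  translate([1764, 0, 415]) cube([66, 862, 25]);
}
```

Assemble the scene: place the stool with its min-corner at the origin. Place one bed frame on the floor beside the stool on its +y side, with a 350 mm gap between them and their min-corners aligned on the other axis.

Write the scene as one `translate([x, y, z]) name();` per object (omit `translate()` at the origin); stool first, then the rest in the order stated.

stool();
translate([0, 605, 0]) bed_frame();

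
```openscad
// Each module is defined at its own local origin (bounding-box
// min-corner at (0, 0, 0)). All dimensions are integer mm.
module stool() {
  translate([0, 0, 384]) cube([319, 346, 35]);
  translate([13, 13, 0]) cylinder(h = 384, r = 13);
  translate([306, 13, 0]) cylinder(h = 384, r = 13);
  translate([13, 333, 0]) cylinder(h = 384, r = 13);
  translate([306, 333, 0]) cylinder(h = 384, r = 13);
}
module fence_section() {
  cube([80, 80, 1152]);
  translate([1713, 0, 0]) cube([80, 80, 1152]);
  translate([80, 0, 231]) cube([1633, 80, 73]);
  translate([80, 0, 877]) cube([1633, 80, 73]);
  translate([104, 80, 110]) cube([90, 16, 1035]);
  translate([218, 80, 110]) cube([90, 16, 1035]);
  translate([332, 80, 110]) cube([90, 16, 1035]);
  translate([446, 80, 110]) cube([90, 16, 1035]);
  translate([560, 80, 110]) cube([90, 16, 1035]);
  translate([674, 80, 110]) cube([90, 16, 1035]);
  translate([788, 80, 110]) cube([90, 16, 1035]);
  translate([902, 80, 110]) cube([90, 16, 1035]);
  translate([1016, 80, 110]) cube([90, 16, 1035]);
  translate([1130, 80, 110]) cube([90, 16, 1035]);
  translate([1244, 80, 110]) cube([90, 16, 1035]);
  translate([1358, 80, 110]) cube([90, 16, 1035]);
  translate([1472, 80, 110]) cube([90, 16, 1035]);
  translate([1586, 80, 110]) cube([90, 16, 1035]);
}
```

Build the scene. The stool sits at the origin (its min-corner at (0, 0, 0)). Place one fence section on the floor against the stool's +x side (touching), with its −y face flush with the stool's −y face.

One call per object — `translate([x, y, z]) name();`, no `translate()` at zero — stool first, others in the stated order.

stool();
translate([319, 0, 0]) fence_section();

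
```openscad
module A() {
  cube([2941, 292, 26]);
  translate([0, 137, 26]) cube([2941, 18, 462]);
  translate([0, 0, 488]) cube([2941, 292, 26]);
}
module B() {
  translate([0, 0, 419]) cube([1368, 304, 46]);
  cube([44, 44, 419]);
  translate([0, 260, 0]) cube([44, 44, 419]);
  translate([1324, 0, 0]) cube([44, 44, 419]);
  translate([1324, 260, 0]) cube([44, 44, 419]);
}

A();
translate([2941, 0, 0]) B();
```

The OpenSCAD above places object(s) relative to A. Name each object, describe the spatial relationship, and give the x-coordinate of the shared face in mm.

A is an I-beam. B is a bench. The bench is against the I-beam's +x side, with their −y faces flush. The x-coordinate of the shared face is 2941 mm.

The I-beam's +x face and the bench's −x face are both at x = 2941 mm.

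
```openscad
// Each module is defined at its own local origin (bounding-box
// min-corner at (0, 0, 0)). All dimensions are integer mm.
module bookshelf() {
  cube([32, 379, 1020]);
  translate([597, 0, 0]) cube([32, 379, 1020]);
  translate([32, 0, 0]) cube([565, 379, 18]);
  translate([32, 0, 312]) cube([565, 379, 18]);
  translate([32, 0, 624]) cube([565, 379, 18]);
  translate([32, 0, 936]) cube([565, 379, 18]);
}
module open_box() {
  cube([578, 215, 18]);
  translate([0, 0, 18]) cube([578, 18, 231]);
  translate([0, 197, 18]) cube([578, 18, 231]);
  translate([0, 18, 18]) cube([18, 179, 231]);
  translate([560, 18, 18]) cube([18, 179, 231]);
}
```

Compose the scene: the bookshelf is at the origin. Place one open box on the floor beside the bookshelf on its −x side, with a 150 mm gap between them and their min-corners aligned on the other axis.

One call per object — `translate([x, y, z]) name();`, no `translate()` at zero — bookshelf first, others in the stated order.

bookshelf();
translate([-728, 0, 0]) open_box();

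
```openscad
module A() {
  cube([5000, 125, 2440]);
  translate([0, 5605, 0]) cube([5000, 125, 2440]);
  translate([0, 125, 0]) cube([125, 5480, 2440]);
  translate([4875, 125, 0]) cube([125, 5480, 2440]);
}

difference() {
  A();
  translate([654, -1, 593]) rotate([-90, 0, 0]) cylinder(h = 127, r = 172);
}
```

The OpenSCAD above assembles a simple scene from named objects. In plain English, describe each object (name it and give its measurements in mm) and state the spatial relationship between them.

A is the wall frame of a small rectangular building: four walls, each 2440 mm tall and 125 mm thick, enclosing a footprint 5000 mm (x) by 5730 mm (y) outside-to-outside, with no floor or roof. The front and back walls (the −y and +y sides) span the full width; the two side walls fit between them.

The house frame has a circular hole of radius 172 mm through its front wall, centred at (x = 654, z = 593).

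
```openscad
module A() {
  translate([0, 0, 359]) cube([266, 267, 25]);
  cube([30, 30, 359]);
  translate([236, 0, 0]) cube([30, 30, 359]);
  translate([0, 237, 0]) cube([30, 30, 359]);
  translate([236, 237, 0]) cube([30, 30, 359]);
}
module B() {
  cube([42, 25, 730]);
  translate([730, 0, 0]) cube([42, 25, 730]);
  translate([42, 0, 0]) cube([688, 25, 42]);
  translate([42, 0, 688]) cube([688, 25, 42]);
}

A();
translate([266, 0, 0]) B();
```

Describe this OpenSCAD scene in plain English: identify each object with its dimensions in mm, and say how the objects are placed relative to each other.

A is a four-legged stool. The seat is a 266×267×25 mm slab whose top surface is at z = 384 mm; four square legs, each 30×30 mm in cross-section, run from the floor (z = 0) to the underside of the seat, each flush with a corner of the seat.

B is a picture frame with a 688×646 mm rectangular opening (x by z) and a uniform 42 mm border on every side. Frame depth is 25 mm along y. It is built from two vertical stiles running the full outside height and two horizontal rails spanning the gap between the stiles.

The picture frame is against the stool's +x side, with their −y faces flush.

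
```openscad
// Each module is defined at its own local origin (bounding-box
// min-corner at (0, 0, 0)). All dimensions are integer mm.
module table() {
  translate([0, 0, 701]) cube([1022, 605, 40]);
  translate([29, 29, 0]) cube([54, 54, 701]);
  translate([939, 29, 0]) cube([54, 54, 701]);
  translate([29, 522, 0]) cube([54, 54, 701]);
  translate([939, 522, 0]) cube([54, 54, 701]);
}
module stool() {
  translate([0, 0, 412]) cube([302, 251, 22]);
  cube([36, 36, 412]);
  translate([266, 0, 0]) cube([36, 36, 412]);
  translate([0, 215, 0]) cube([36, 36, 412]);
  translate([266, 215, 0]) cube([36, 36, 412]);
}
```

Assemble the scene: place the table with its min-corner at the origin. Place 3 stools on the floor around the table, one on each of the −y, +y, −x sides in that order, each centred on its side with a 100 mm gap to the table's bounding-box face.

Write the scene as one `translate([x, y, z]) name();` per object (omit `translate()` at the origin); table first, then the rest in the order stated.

table();
translate([360, -351, 0]) stool();
translate([360, 705, 0]) stool();
translate([-402, 177, 0]) stool();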